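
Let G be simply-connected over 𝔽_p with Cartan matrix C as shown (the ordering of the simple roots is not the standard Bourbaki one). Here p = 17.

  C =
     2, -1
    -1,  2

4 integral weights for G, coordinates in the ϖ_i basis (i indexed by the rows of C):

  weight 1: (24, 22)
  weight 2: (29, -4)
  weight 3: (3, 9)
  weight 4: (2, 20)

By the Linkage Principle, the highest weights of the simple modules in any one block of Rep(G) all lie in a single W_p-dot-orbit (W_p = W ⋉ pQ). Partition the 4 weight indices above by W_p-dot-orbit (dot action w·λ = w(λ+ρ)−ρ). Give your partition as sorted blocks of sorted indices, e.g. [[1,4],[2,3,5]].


A_2 Cartan matrix, 2 simple roots permuted; ρ=(1,1).

Ā_17 reps of the 4 weights (A_2, coords as presented):

    1: (8, 6)
    2: (4, 10)
    3: (4, 10)
    4: (4, 10)

These 4 weights hit 2 W_17-dot-orbits; sizes (1, 3):

[[1], [2, 3, 4]]


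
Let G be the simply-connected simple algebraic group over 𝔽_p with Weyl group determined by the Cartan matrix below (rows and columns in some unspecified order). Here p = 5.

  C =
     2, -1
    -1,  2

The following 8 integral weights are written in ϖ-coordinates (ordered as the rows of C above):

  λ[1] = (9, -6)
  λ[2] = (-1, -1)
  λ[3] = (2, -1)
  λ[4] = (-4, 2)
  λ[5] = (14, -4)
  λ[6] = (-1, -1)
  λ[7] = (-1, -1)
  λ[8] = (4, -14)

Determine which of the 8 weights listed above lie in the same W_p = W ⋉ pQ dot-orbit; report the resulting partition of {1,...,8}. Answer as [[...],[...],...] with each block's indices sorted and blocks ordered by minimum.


Root system A_2: the 2×2 matrix C matches after relabeling.

Each λ_j+ρ reduced to Ā_5; 2-tuples below use C's row order:

    λ_1 → (0, 0)
    λ_2 → (0, 0)
    λ_3 → (3, 0)
    λ_4 → (3, 0)
    λ_5 → (3, 0)
    λ_6 → (0, 0)
    λ_7 → (0, 0)
    λ_8 → (3, 0)

These 8 weights hit 2 W_5-dot-orbits; sizes (4, 4):

[[1, 2, 6, 7], [3, 4, 5, 8]]


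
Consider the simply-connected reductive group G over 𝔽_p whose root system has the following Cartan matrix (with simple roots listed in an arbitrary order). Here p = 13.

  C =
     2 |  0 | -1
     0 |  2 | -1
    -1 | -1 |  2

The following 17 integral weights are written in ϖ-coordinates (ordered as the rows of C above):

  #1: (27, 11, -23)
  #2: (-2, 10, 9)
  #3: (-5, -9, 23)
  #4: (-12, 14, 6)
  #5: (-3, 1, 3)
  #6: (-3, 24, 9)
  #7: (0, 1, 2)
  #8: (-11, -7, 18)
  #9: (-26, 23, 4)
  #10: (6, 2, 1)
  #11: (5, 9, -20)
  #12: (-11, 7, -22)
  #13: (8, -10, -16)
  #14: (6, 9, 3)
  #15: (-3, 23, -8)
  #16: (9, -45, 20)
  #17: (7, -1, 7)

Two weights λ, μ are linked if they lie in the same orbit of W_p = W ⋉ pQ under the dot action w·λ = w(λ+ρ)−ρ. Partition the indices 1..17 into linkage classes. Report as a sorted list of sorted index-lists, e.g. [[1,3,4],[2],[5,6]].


Cartan matrix: type A_3 (|W|=24); un-permuting the 3 rows.

Folding the 17 weights λ_j+ρ into Ā_13 (reps in the given 3-coord order):

    [1] (7, 3, 2)
    [2] (7, 3, 2)
    [3] (7, 3, 2)
    [4] (2, 2, 2)
    [5] (2, 2, 2)
    [6] (1, 2, 3)
    [7] (1, 2, 3)
    [8] (4, 0, 3)
    [9] (1, 2, 3)
    [10] (7, 3, 2)
    [11] (4, 0, 3)
    [12] (5, 3, 5)
    [13] (2, 2, 2)
    [14] (1, 2, 3)
    [15] (2, 2, 2)
    [16] (5, 3, 5)
    [17] (5, 3, 5)

5 distinct reps among the 17 weights ⇒ 5 W_13-linkage classes:

[[1, 2, 3, 10], [4, 5, 13, 15], [6, 7, 9, 14], [8, 11], [12, 16, 17]]


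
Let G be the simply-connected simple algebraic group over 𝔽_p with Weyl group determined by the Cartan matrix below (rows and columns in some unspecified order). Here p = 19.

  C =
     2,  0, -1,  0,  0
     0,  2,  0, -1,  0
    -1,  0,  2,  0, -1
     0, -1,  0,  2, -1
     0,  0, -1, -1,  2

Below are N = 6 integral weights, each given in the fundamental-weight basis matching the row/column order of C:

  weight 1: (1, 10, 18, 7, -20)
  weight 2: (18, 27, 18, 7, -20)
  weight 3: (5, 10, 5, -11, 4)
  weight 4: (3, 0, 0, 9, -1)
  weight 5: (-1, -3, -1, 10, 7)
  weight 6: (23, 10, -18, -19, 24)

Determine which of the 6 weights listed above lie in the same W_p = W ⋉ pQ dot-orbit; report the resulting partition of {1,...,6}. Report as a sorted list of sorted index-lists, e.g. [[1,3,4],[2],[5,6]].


Root system A_5: the 5×5 matrix C matches after relabeling.

W_19-reps of the 6 weights in Ā_19 (same 5-coord order as C):

  λ_1+ρ ↦ (0, 2, 0, 9, 8) · λ_2+ρ ↦ (0, 2, 0, 9, 8) · λ_3+ρ ↦ (6, 1, 1, 5, 5) · λ_4+ρ ↦ (4, 1, 1, 10, 0) · λ_5+ρ ↦ (0, 2, 0, 9, 8) · λ_6+ρ ↦ (6, 1, 1, 5, 5)

Partition of {1..6} into 3 W_19-dot-orbits:

[[1, 2, 5], [3, 6], [4]]


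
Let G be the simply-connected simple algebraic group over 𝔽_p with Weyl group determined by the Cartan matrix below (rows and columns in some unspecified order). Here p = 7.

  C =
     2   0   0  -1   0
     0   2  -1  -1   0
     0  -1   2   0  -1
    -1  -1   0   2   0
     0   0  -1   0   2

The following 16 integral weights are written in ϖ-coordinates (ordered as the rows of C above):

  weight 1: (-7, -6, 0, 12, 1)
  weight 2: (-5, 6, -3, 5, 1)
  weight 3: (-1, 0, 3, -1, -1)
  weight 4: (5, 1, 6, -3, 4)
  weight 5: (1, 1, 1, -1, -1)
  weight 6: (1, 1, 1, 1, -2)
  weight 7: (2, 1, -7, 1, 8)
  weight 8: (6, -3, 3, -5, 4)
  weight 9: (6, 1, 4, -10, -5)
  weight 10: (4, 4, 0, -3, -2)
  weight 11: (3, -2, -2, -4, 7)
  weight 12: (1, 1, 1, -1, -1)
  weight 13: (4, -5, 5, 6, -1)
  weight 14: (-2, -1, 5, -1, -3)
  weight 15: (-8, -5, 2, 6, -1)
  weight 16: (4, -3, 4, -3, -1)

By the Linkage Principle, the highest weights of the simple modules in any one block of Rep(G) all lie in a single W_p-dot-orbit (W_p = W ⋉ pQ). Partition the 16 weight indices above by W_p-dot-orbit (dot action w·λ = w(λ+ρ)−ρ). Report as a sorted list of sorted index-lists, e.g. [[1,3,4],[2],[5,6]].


Cartan matrix: type A_5 (|W|=720); un-permuting the 5 rows.

λ_j+ρ reflected into Ā_7 (⟨·,θ^∨⟩≤7); 5-tuples as given:

  1: (0, 1, 1, 1, 2)
  2: (0, 1, 4, 0, 0)
  3: (0, 1, 4, 0, 0)
  4: (0, 1, 4, 0, 0)
  5: (2, 2, 2, 0, 0)
  6: (1, 2, 1, 2, 0)
  7: (2, 2, 2, 0, 0)
  8: (2, 2, 2, 0, 0)
  9: (0, 1, 4, 0, 0)
  10: (1, 2, 1, 2, 0)
  11: (0, 1, 3, 0, 2)
  12: (2, 2, 2, 0, 0)
  13: (0, 1, 4, 0, 0)
  14: (0, 1, 3, 0, 2)
  15: (3, 0, 1, 3, 0)
  16: (1, 2, 1, 2, 0)

Grouping the 16 weights by Ā_7-representative: 6 linkage classes.

[[1], [2, 3, 4, 9, 13], [5, 7, 8, 12], [6, 10, 16], [11, 14], [15]]


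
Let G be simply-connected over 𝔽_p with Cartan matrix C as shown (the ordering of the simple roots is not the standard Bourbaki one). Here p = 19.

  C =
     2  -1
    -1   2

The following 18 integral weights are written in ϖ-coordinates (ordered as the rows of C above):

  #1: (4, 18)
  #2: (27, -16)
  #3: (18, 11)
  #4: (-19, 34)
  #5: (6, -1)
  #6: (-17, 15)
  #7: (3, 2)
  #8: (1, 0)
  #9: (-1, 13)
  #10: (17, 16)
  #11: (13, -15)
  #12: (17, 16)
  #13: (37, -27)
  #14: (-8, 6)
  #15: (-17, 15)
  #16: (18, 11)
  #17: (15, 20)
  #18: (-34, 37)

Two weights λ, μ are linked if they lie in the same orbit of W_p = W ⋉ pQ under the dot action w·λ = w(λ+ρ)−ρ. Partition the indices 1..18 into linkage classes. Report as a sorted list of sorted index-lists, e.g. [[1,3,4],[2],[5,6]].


Root system A_2: the 2×2 matrix C matches after relabeling.

W_19-reps of the 18 weights in Ā_19 (same 2-coord order as C):

  [1] (0, 14)
  [2] (4, 6)
  [3] (7, 0)
  [4] (2, 1)
  [5] (7, 0)
  [6] (16, 0)
  [7] (4, 3)
  [8] (2, 1)
  [9] (0, 14)
  [10] (2, 1)
  [11] (0, 14)
  [12] (2, 1)
  [13] (7, 0)
  [14] (7, 0)
  [15] (16, 0)
  [16] (7, 0)
  [17] (2, 1)
  [18] (0, 14)

Grouping the 18 weights by Ā_19-representative: 6 linkage classes.

[[1, 9, 11, 18], [2], [3, 5, 13, 14, 16], [4, 8, 10, 12, 17], [6, 15], [7]]


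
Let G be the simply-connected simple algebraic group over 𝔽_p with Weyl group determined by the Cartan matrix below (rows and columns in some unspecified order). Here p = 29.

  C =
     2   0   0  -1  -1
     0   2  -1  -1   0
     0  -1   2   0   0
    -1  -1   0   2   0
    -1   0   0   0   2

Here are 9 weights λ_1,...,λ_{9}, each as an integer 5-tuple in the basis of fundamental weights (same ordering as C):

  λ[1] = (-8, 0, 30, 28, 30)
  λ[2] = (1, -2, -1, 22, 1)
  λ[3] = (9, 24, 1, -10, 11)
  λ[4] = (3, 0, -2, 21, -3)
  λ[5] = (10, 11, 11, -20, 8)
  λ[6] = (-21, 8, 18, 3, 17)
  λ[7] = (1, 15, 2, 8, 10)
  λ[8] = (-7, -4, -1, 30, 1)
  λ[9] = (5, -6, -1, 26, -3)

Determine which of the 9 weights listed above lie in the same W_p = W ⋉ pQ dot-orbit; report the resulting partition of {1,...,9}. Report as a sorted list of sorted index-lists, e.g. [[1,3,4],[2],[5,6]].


Dynkin diagram of C (from the 8 off-diagonal −1 entries): A_5.

λ_j+ρ reflected into Ā_29 (⟨·,θ^∨⟩≤29); 5-tuples as given:

  1: (2, 0, 1, 22, 2);  2: (2, 0, 1, 22, 2);  3: (1, 7, 9, 9, 1);  4: (2, 0, 1, 22, 2);  5: (8, 7, 5, 4, 1);  6: (1, 7, 9, 9, 1);  7: (1, 7, 9, 9, 1);  8: (2, 0, 1, 22, 2);  9: (2, 0, 1, 22, 2)

3 distinct reps among the 9 weights ⇒ 3 W_29-linkage classes:

[[1, 2, 4, 8, 9], [3, 6, 7], [5]]


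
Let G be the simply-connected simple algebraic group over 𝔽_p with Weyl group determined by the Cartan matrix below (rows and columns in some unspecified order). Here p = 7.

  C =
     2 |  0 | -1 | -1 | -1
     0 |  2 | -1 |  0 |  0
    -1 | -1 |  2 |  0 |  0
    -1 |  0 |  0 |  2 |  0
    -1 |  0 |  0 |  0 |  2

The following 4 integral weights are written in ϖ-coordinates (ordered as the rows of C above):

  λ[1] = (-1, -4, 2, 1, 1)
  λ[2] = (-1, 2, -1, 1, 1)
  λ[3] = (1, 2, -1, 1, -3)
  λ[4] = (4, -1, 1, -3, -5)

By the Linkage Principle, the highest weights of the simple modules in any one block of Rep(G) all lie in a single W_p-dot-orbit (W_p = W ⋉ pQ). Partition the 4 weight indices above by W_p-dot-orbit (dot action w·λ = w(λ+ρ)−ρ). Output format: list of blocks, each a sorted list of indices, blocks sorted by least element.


Cartan matrix: type D_5 (|W|=1920); un-permuting the 5 rows.

Folding the 4 weights λ_j+ρ into Ā_7 (reps in the given 5-coord order):

  λ_1+ρ ↦ (0, 3, 0, 2, 2)
  λ_2+ρ ↦ (0, 3, 0, 2, 2)
  λ_3+ρ ↦ (0, 3, 0, 2, 2)
  λ_4+ρ ↦ (1, 0, 0, 1, 3)

Partition of {1..4} into 2 W_7-dot-orbits:

[[1, 2, 3], [4]]


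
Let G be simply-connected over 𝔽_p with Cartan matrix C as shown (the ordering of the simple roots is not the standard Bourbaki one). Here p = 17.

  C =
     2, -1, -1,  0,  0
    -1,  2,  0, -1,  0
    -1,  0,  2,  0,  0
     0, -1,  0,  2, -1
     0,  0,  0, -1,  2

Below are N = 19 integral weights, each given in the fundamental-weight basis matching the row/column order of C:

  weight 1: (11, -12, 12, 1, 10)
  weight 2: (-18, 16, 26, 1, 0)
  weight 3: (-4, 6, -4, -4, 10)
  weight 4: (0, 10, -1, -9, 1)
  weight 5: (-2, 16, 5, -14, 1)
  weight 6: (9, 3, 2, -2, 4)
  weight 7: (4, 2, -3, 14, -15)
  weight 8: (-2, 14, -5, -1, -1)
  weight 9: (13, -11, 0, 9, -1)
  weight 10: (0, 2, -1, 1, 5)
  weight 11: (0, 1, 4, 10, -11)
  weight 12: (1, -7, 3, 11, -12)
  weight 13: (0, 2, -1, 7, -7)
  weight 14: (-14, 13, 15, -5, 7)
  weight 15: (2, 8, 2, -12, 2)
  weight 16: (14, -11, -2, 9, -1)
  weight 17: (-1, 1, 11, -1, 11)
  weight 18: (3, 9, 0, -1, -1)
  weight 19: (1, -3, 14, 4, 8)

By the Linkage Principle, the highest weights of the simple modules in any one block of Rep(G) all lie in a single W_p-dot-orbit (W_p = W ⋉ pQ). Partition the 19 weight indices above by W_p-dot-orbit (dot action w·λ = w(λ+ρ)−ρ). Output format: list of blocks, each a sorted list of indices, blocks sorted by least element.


Cartan matrix: type A_5 (|W|=720); un-permuting the 5 rows.

Each λ_j+ρ reduced to Ā_17; 5-tuples below use C's row order:

  [1] (1, 2, 3, 1, 8);  [2] (4, 10, 1, 0, 0);  [3] (1, 2, 3, 1, 8);  [4] (1, 3, 0, 2, 6);  [5] (1, 3, 0, 2, 6);  [6] (9, 3, 1, 1, 0);  [7] (1, 2, 3, 1, 8);  [8] (4, 10, 1, 0, 0);  [9] (4, 10, 1, 0, 0);  [10] (1, 3, 0, 2, 6);  [11] (1, 2, 3, 1, 8);  [12] (1, 3, 0, 2, 6);  [13] (1, 3, 0, 2, 6);  [14] (9, 3, 1, 1, 0);  [15] (1, 2, 3, 1, 8);  [16] (4, 10, 1, 0, 0);  [17] (0, 2, 3, 0, 3);  [18] (4, 10, 1, 0, 0);  [19] (0, 2, 3, 0, 3)

Grouping the 19 weights by Ā_17-representative: 5 linkage classes.

[[1, 3, 7, 11, 15], [2, 8, 9, 16, 18], [4, 5, 10, 12, 13], [6, 14], [17, 19]]


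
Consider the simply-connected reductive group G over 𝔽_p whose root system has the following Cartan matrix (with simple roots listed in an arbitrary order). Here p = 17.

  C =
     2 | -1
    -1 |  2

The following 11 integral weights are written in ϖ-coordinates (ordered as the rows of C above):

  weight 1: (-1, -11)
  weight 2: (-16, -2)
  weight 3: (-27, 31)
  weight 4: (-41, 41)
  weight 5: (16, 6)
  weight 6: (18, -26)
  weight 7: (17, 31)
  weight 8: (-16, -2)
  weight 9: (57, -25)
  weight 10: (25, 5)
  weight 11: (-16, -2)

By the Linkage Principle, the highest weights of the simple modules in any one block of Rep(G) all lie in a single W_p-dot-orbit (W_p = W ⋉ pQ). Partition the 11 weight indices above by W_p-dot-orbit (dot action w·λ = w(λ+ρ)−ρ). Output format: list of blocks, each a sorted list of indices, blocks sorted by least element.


Dynkin diagram of C (from the 2 off-diagonal −1 entries): A_2.

λ_j+ρ reflected into Ā_17 (⟨·,θ^∨⟩≤17); 2-tuples as given:

  λ_1+ρ ↦ (10, 0);  λ_2+ρ ↦ (1, 15);  λ_3+ρ ↦ (2, 9);  λ_4+ρ ↦ (2, 9);  λ_5+ρ ↦ (10, 0);  λ_6+ρ ↦ (2, 9);  λ_7+ρ ↦ (1, 15);  λ_8+ρ ↦ (1, 15);  λ_9+ρ ↦ (10, 0);  λ_10+ρ ↦ (2, 9);  λ_11+ρ ↦ (1, 15)

Grouping the 11 weights by Ā_17-representative: 3 linkage classes.

[[1, 5, 9], [2, 7, 8, 11], [3, 4, 6, 10]]


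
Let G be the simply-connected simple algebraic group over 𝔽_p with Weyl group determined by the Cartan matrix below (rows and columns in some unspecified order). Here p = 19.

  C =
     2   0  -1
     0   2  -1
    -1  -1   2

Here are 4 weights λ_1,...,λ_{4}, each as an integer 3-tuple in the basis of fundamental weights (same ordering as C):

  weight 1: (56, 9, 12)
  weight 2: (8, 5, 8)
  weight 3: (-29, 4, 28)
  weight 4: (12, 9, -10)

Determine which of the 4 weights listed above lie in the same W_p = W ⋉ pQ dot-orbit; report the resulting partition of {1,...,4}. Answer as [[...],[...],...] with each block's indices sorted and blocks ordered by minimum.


A_3 Cartan matrix, 3 simple roots permuted; ρ=(1,1,1).

Folding the 4 weights λ_j+ρ into Ā_19 (reps in the given 3-coord order):

  [1] (9, 0, 6) · [2] (4, 1, 9) · [3] (4, 1, 9) · [4] (4, 1, 9)

The 4 indices split into 2 linkage classes (same alcove rep ⇔ same W_19-dot-orbit):

[[1], [2, 3, 4]]


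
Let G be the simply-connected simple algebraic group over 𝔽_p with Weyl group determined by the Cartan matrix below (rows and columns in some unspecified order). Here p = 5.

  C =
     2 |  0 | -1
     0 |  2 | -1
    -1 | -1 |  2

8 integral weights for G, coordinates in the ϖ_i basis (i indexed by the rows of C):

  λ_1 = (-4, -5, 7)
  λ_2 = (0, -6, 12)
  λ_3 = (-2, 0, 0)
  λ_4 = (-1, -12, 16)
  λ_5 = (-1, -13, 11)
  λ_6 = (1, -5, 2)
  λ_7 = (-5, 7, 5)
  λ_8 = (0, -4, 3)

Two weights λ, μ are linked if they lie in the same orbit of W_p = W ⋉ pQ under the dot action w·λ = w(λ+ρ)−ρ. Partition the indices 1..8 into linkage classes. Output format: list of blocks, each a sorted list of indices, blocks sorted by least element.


Cartan matrix: type A_3 (|W|=24); un-permuting the 3 rows.

W_5-reps of the 8 weights in Ā_5 (same 3-coord order as C):

  λ_1+ρ ↦ (0, 1, 1)
  λ_2+ρ ↦ (1, 3, 1)
  λ_3+ρ ↦ (1, 1, 0)
  λ_4+ρ ↦ (0, 1, 1)
  λ_5+ρ ↦ (2, 0, 3)
  λ_6+ρ ↦ (1, 3, 1)
  λ_7+ρ ↦ (1, 3, 1)
  λ_8+ρ ↦ (1, 3, 1)

Linkage partition of the 8 weights (4 classes, p=5):

[[1, 4], [2, 6, 7, 8], [3], [5]]


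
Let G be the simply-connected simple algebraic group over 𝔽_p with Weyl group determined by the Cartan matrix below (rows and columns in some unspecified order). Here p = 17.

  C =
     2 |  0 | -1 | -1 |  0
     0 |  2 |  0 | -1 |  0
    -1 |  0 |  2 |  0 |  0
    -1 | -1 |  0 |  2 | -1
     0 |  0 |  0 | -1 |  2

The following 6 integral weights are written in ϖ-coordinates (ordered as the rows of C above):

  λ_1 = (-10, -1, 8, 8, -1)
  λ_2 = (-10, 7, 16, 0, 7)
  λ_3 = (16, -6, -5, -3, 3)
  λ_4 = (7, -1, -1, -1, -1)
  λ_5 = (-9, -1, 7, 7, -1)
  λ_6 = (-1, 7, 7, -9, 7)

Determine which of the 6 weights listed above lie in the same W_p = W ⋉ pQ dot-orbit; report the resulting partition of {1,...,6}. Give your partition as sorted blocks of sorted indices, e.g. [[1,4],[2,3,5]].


Type D_5, rank 5, |W|=1920; reorder rows/cols to standard.

W_17-reps of the 6 weights in Ā_17 (same 5-coord order as C):

  [1] (8, 0, 0, 0, 0) · [2] (8, 0, 0, 0, 0) · [3] (2, 2, 2, 0, 3) · [4] (8, 0, 0, 0, 0) · [5] (8, 0, 0, 0, 0) · [6] (8, 0, 0, 0, 0)

These 6 weights hit 2 W_17-dot-orbits; sizes (5, 1):

[[1, 2, 4, 5, 6], [3]]


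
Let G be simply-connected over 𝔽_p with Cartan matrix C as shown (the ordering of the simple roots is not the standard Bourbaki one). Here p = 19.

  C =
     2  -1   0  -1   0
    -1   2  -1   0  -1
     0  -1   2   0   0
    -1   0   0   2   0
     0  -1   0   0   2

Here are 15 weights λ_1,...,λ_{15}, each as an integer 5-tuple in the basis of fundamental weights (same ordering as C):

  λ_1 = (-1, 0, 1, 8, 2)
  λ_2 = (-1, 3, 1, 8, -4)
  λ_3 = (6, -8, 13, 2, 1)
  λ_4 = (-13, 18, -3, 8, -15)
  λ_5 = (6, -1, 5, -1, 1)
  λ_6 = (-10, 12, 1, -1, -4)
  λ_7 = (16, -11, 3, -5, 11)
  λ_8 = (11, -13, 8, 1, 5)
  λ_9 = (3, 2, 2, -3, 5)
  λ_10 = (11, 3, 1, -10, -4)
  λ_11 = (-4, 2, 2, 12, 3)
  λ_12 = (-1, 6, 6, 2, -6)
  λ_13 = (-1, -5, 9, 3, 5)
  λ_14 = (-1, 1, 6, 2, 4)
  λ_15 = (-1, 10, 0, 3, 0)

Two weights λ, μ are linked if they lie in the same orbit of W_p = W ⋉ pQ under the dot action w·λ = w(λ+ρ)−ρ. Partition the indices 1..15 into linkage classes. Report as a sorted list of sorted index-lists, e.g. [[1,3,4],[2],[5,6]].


Type D_5, rank 5, |W|=1920; reorder rows/cols to standard.

W_19-reps of the 15 weights in Ā_19 (same 5-coord order as C):

  λ_1 → (0, 1, 2, 9, 3)
  λ_2 → (0, 1, 2, 9, 3)
  λ_3 → (0, 2, 7, 3, 5)
  λ_4 → (0, 2, 7, 3, 5)
  λ_5 → (4, 0, 6, 0, 2)
  λ_6 → (0, 1, 2, 9, 3)
  λ_7 → (4, 0, 6, 0, 2)
  λ_8 → (0, 3, 3, 2, 6)
  λ_9 → (0, 3, 3, 2, 6)
  λ_10 → (0, 1, 2, 9, 3)
  λ_11 → (0, 1, 2, 9, 3)
  λ_12 → (0, 2, 7, 3, 5)
  λ_13 → (4, 0, 6, 0, 2)
  λ_14 → (0, 2, 7, 3, 5)
  λ_15 → (4, 2, 1, 5, 1)

Grouping the 15 weights by Ā_19-representative: 5 linkage classes.

[[1, 2, 6, 10, 11], [3, 4, 12, 14], [5, 7, 13], [8, 9], [15]]


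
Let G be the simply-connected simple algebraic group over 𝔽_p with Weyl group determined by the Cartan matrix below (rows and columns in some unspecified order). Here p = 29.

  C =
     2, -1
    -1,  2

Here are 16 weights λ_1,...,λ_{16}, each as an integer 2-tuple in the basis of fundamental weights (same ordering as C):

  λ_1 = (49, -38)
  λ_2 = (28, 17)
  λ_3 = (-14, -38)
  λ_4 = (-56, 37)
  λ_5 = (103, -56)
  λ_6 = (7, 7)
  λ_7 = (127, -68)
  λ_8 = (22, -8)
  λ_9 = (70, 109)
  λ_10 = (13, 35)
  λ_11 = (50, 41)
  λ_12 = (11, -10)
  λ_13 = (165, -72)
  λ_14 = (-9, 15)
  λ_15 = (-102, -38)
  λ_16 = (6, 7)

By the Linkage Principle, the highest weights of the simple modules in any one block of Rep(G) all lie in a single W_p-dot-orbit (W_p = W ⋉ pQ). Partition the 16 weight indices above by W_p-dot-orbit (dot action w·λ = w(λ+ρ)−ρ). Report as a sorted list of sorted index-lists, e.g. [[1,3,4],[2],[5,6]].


Dynkin diagram of C (from the 2 off-diagonal −1 entries): A_2.

W_29-reps of the 16 weights in Ā_29 (same 2-coord order as C):

  1: (8, 8) · 2: (11, 0) · 3: (8, 8) · 4: (3, 9) · 5: (3, 9) · 6: (8, 8) · 7: (3, 9) · 8: (16, 7) · 9: (16, 7) · 10: (7, 8) · 11: (16, 7) · 12: (3, 9) · 13: (8, 8) · 14: (8, 8) · 15: (7, 8) · 16: (7, 8)

Partition of {1..16} into 5 W_29-dot-orbits:

[[1, 3, 6, 13, 14], [2], [4, 5, 7, 12], [8, 9, 11], [10, 15, 16]]


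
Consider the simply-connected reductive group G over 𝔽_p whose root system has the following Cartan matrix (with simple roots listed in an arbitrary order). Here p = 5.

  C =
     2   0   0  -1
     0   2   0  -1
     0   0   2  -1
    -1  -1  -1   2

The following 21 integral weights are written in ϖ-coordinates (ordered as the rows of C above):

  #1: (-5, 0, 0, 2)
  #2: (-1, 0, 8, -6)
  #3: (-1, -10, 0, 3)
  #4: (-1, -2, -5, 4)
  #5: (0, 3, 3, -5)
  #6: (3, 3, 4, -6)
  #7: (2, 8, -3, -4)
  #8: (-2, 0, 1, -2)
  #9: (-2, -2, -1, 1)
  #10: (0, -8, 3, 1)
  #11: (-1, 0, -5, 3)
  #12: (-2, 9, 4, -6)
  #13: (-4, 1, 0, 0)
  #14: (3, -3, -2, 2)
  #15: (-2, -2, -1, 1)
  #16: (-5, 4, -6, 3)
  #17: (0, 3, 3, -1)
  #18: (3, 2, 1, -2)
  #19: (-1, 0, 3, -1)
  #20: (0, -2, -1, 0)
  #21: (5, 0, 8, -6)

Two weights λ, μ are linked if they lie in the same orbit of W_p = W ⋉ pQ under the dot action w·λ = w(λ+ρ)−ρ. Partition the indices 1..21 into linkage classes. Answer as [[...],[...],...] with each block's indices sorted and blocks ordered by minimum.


C ↔ D_4 under row/col permutation; |W(D_4)| = 192.

Alcove-folded reps (p=5, 21 weights, presented ϖ-order):

  1: (3, 0, 0, 1);  2: (1, 0, 0, 0);  3: (1, 0, 0, 0);  4: (0, 1, 4, 0);  5: (3, 0, 0, 1);  6: (1, 1, 0, 0);  7: (2, 0, 1, 1);  8: (1, 1, 0, 0);  9: (1, 1, 0, 0);  10: (2, 0, 1, 1);  11: (0, 1, 4, 0);  12: (0, 1, 4, 0);  13: (1, 0, 1, 1);  14: (2, 0, 1, 1);  15: (1, 1, 0, 0);  16: (1, 0, 0, 0);  17: (3, 0, 0, 1);  18: (1, 0, 1, 1);  19: (0, 1, 4, 0);  20: (1, 1, 0, 0);  21: (3, 0, 0, 1)

Grouping the 21 weights by Ā_5-representative: 6 linkage classes.

[[1, 5, 17, 21], [2, 3, 16], [4, 11, 12, 19], [6, 8, 9, 15, 20], [7, 10, 14], [13, 18]]


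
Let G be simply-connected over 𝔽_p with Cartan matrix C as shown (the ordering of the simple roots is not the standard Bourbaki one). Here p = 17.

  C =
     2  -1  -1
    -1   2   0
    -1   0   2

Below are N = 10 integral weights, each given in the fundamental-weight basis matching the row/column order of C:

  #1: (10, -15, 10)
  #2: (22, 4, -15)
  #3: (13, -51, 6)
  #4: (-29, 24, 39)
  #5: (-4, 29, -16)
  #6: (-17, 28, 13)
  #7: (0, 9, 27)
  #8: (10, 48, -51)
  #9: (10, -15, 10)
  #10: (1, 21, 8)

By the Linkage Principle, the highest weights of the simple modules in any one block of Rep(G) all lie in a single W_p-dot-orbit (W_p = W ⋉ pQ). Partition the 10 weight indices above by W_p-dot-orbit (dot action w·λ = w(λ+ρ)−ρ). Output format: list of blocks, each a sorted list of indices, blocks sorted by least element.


A_3 Cartan matrix, 3 simple roots permuted; ρ=(1,1,1).

Folding the 10 weights λ_j+ρ into Ā_17 (reps in the given 3-coord order):

    1: (3, 6, 3)
    2: (3, 6, 3)
    3: (4, 1, 10)
    4: (3, 6, 3)
    5: (4, 1, 10)
    6: (4, 1, 10)
    7: (6, 1, 5)
    8: (5, 1, 2)
    9: (3, 6, 3)
    10: (5, 1, 2)

The 10 indices split into 4 linkage classes (same alcove rep ⇔ same W_17-dot-orbit):

[[1, 2, 4, 9], [3, 5, 6], [7], [8, 10]]


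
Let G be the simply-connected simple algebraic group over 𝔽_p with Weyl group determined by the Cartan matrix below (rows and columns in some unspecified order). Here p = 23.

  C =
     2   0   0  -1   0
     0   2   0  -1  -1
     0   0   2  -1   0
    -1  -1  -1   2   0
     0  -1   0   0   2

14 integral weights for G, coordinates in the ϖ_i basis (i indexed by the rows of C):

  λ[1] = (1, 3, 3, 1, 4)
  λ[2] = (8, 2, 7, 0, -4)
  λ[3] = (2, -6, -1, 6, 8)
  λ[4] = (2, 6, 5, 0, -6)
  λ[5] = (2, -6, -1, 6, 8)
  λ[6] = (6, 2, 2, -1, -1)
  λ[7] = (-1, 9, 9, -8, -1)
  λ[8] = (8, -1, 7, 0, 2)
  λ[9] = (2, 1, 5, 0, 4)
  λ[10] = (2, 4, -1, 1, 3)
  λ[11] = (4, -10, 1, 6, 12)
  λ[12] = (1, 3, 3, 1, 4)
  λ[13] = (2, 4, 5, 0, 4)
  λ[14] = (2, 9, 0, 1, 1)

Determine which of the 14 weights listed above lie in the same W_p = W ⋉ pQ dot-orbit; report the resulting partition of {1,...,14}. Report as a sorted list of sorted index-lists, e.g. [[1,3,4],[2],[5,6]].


C ↔ D_5 under row/col permutation; |W(D_5)| = 1920.

Each λ_j+ρ reduced to Ā_23; 5-tuples below use C's row order:

  λ_1 → (2, 4, 4, 2, 5) · λ_2 → (9, 0, 8, 1, 3) · λ_3 → (3, 5, 0, 2, 4) · λ_4 → (3, 2, 6, 1, 5) · λ_5 → (3, 5, 0, 2, 4) · λ_6 → (7, 3, 3, 0, 0) · λ_7 → (7, 3, 3, 0, 0) · λ_8 → (9, 0, 8, 1, 3) · λ_9 → (3, 2, 6, 1, 5) · λ_10 → (3, 5, 0, 2, 4) · λ_11 → (3, 5, 0, 2, 4) · λ_12 → (2, 4, 4, 2, 5) · λ_13 → (3, 2, 6, 1, 5) · λ_14 → (3, 3, 1, 2, 2)

The 14 indices split into 6 linkage classes (same alcove rep ⇔ same W_23-dot-orbit):

[[1, 12], [2, 8], [3, 5, 10, 11], [4, 9, 13], [6, 7], [14]]


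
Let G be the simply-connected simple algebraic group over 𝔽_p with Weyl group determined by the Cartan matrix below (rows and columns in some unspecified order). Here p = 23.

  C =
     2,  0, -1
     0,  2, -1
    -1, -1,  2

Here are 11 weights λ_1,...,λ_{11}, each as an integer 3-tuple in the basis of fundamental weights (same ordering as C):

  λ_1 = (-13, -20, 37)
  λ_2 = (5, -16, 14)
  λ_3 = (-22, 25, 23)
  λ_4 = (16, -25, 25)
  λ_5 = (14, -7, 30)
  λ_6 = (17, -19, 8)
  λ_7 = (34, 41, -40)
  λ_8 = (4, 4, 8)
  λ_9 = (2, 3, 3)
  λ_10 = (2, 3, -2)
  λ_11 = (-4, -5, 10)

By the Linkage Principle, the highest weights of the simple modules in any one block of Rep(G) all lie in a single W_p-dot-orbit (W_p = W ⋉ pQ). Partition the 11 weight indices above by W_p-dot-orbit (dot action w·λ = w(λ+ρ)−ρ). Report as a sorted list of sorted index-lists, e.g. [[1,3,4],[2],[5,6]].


Root system A_3: the 3×3 matrix C matches after relabeling.

W_23-reps of the 11 weights in Ā_23 (same 3-coord order as C):

    λ_1+ρ ↦ (3, 4, 4)
    λ_2+ρ ↦ (6, 15, 0)
    λ_3+ρ ↦ (2, 3, 1)
    λ_4+ρ ↦ (2, 3, 1)
    λ_5+ρ ↦ (6, 15, 0)
    λ_6+ρ ↦ (5, 5, 9)
    λ_7+ρ ↦ (3, 4, 4)
    λ_8+ρ ↦ (5, 5, 9)
    λ_9+ρ ↦ (3, 4, 4)
    λ_10+ρ ↦ (2, 3, 1)
    λ_11+ρ ↦ (3, 4, 4)

The 11 indices split into 4 linkage classes (same alcove rep ⇔ same W_23-dot-orbit):

[[1, 7, 9, 11], [2, 5], [3, 4, 10], [6, 8]]


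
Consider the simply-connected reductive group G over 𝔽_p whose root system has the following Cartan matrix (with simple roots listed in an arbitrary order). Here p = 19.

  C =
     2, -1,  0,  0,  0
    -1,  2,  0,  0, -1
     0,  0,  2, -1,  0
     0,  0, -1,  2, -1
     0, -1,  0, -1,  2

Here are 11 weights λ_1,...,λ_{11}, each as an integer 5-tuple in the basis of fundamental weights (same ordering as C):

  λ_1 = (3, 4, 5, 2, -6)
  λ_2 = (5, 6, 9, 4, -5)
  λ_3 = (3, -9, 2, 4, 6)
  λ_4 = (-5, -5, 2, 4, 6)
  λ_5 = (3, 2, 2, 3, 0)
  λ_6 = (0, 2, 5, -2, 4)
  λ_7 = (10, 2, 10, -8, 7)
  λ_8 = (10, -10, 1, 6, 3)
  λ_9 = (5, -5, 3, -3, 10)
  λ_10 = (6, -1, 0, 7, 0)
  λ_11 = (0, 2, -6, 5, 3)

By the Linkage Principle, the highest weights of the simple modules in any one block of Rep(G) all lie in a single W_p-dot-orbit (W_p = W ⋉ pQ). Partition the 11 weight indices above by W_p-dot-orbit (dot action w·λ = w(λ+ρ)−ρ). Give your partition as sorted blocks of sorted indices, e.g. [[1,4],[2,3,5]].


Dynkin diagram of C (from the 8 off-diagonal −1 entries): A_5.

Alcove-folded reps (p=19, 11 weights, presented ϖ-order):

  [1] (4, 0, 4, 2, 3);  [2] (1, 3, 5, 1, 4);  [3] (4, 3, 3, 4, 1);  [4] (4, 3, 3, 4, 1);  [5] (4, 3, 3, 4, 1);  [6] (1, 3, 5, 1, 4);  [7] (4, 3, 3, 4, 1);  [8] (2, 4, 2, 2, 5);  [9] (2, 4, 2, 2, 5);  [10] (7, 0, 1, 8, 1);  [11] (1, 3, 5, 1, 4)

Grouping the 11 weights by Ā_19-representative: 5 linkage classes.

[[1], [2, 6, 11], [3, 4, 5, 7], [8, 9], [10]]


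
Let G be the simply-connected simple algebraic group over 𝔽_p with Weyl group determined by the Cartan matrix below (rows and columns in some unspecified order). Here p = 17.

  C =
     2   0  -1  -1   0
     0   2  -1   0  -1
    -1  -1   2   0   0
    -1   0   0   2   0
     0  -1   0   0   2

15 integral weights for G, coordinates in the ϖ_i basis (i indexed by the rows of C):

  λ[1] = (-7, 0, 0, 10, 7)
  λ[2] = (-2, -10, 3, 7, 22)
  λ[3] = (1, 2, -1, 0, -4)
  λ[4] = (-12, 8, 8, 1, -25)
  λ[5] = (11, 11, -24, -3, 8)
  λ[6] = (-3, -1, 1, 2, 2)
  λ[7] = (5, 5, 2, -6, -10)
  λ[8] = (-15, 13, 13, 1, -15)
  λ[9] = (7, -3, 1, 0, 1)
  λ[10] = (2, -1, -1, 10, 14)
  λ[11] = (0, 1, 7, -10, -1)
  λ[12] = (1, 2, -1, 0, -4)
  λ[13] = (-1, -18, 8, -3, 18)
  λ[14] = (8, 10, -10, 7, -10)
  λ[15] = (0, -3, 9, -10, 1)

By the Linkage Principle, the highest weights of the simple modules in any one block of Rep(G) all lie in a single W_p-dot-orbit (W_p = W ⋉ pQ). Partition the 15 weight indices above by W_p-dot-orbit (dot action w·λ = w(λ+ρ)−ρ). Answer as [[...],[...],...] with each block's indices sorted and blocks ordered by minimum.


Root system A_5: the 5×5 matrix C matches after relabeling.

Alcove-folded reps (p=17, 15 weights, presented ϖ-order):

  λ_1+ρ ↦ (1, 4, 1, 5, 4) · λ_2+ρ ↦ (1, 3, 0, 5, 6) · λ_3+ρ ↦ (2, 0, 0, 1, 3) · λ_4+ρ ↦ (8, 2, 0, 1, 0) · λ_5+ρ ↦ (1, 4, 1, 5, 4) · λ_6+ρ ↦ (2, 0, 0, 1, 3) · λ_7+ρ ↦ (1, 3, 0, 5, 6) · λ_8+ρ ↦ (2, 0, 0, 1, 3) · λ_9+ρ ↦ (8, 2, 0, 1, 0) · λ_10+ρ ↦ (2, 0, 0, 1, 3) · λ_11+ρ ↦ (8, 2, 0, 1, 0) · λ_12+ρ ↦ (2, 0, 0, 1, 3) · λ_13+ρ ↦ (0, 7, 2, 6, 0) · λ_14+ρ ↦ (0, 7, 2, 6, 0) · λ_15+ρ ↦ (8, 2, 0, 1, 0)

These 15 weights hit 5 W_17-dot-orbits; sizes (2, 2, 5, 4, 2):

[[1, 5], [2, 7], [3, 6, 8, 10, 12], [4, 9, 11, 15], [13, 14]]


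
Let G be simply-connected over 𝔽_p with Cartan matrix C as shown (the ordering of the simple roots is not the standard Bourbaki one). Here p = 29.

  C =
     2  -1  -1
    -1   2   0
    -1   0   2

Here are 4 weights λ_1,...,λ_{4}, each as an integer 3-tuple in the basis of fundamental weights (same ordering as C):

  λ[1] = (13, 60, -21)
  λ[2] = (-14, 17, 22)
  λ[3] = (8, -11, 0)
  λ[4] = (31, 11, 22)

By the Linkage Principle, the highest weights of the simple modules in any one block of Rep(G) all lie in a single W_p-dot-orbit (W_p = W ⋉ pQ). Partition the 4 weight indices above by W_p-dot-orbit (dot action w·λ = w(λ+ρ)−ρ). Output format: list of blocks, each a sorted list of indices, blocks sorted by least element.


Type A_3, rank 3, |W|=24; reorder rows/cols to standard.

λ_j+ρ reflected into Ā_29 (⟨·,θ^∨⟩≤29); 3-tuples as given:

  [1] (9, 14, 3);  [2] (13, 5, 10);  [3] (1, 9, 0);  [4] (9, 14, 3)

3 distinct reps among the 4 weights ⇒ 3 W_29-linkage classes:

[[1, 4], [2], [3]]


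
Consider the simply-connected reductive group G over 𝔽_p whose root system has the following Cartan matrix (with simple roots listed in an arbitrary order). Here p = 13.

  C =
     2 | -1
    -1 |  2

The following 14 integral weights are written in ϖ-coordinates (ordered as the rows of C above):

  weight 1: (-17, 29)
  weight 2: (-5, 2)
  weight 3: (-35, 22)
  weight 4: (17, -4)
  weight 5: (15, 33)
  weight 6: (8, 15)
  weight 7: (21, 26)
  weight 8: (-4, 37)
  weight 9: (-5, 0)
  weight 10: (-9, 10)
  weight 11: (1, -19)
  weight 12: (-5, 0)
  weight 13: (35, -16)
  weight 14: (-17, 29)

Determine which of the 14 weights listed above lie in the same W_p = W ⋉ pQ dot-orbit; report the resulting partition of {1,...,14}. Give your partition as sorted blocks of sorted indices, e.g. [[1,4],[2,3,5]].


C ↔ A_2 under row/col permutation; |W(A_2)| = 6.

Folding the 14 weights λ_j+ρ into Ā_13 (reps in the given 2-coord order):

  λ_1+ρ ↦ (3, 1);  λ_2+ρ ↦ (3, 1);  λ_3+ρ ↦ (8, 2);  λ_4+ρ ↦ (8, 2);  λ_5+ρ ↦ (8, 2);  λ_6+ρ ↦ (3, 1);  λ_7+ρ ↦ (1, 3);  λ_8+ρ ↦ (1, 3);  λ_9+ρ ↦ (1, 3);  λ_10+ρ ↦ (8, 3);  λ_11+ρ ↦ (8, 3);  λ_12+ρ ↦ (1, 3);  λ_13+ρ ↦ (8, 2);  λ_14+ρ ↦ (3, 1)

These 14 weights hit 4 W_13-dot-orbits; sizes (4, 4, 4, 2):

[[1, 2, 6, 14], [3, 4, 5, 13], [7, 8, 9, 12], [10, 11]]


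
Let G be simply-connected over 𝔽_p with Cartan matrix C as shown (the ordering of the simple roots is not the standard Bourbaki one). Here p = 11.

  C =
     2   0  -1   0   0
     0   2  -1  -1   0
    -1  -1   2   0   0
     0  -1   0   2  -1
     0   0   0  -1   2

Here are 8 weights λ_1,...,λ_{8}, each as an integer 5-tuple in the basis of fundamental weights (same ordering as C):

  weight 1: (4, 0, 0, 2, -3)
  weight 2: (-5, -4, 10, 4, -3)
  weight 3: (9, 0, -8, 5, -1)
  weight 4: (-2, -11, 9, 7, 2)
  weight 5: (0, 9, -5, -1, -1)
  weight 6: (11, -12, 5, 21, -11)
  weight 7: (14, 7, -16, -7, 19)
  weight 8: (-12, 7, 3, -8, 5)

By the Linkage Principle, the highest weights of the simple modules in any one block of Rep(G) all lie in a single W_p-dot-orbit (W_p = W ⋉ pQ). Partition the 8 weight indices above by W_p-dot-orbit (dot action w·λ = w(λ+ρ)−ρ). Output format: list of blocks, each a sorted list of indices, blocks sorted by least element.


Cartan matrix: type A_5 (|W|=720); un-permuting the 5 rows.

Folding the 8 weights λ_j+ρ into Ā_11 (reps in the given 5-coord order):

    1: (5, 1, 1, 1, 2)
    2: (2, 3, 4, 0, 0)
    3: (3, 6, 1, 0, 0)
    4: (0, 7, 1, 2, 1)
    5: (3, 6, 1, 0, 0)
    6: (3, 6, 1, 0, 0)
    7: (2, 3, 4, 0, 0)
    8: (3, 6, 1, 0, 0)

Linkage partition of the 8 weights (4 classes, p=11):

[[1], [2, 7], [3, 5, 6, 8], [4]]


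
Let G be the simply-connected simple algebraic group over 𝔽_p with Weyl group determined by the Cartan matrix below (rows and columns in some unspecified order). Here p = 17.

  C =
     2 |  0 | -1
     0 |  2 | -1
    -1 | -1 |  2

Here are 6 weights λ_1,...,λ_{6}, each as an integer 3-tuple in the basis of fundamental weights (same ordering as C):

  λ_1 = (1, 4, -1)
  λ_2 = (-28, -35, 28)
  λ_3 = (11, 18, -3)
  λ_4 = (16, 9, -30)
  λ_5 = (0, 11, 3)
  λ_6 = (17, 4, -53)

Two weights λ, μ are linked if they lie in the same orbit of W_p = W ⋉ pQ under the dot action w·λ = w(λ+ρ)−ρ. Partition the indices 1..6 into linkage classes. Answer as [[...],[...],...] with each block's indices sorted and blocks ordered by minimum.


A_3 Cartan matrix, 3 simple roots permuted; ρ=(1,1,1).

Folding the 6 weights λ_j+ρ into Ā_17 (reps in the given 3-coord order):

  λ_1 → (2, 5, 0) · λ_2 → (2, 5, 0) · λ_3 → (2, 5, 0) · λ_4 → (2, 5, 0) · λ_5 → (1, 12, 4) · λ_6 → (1, 12, 4)

Partition of {1..6} into 2 W_17-dot-orbits:

[[1, 2, 3, 4], [5, 6]]


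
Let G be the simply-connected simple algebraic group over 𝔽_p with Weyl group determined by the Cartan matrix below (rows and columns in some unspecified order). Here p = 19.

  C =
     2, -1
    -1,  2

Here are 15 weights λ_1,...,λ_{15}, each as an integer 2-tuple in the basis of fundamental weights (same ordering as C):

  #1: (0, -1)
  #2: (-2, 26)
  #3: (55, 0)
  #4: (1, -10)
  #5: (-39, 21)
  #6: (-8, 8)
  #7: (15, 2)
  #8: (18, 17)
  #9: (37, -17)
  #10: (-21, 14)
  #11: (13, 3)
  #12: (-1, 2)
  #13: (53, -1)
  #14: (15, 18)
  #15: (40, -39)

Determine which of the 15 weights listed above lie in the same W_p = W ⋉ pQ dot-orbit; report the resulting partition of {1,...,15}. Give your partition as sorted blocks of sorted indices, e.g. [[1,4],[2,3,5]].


Cartan matrix: type A_2 (|W|=6); un-permuting the 2 rows.

W_19-reps of the 15 weights in Ā_19 (same 2-coord order as C):

    λ_1+ρ ↦ (1, 0)
    λ_2+ρ ↦ (7, 11)
    λ_3+ρ ↦ (1, 0)
    λ_4+ρ ↦ (7, 2)
    λ_5+ρ ↦ (0, 3)
    λ_6+ρ ↦ (7, 2)
    λ_7+ρ ↦ (16, 3)
    λ_8+ρ ↦ (1, 0)
    λ_9+ρ ↦ (0, 3)
    λ_10+ρ ↦ (14, 4)
    λ_11+ρ ↦ (14, 4)
    λ_12+ρ ↦ (0, 3)
    λ_13+ρ ↦ (0, 3)
    λ_14+ρ ↦ (0, 3)
    λ_15+ρ ↦ (16, 3)

The 15 indices split into 6 linkage classes (same alcove rep ⇔ same W_19-dot-orbit):

[[1, 3, 8], [2], [4, 6], [5, 9, 12, 13, 14], [7, 15], [10, 11]]


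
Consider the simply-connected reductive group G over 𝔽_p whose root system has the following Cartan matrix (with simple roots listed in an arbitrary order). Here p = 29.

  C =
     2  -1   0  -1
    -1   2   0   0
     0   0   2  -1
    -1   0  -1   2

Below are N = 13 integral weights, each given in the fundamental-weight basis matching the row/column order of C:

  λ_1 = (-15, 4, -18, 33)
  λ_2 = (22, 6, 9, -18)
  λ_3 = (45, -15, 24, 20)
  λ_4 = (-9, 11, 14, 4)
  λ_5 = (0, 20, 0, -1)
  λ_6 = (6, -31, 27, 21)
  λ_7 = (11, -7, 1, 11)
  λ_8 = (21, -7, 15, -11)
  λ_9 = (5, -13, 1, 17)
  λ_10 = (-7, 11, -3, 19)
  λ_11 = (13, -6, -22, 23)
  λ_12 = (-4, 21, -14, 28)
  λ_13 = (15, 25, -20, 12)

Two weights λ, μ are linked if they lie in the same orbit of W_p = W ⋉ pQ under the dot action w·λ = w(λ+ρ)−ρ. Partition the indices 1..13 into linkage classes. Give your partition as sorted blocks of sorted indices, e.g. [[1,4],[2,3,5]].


Root system A_4: the 4×4 matrix C matches after relabeling.

Folding the 13 weights λ_j+ρ into Ā_29 (reps in the given 4-coord order):

    1: (5, 4, 12, 3)
    2: (6, 6, 6, 10)
    3: (5, 4, 12, 3)
    4: (5, 4, 12, 3)
    5: (1, 21, 1, 0)
    6: (1, 21, 1, 0)
    7: (6, 6, 2, 12)
    8: (6, 6, 6, 10)
    9: (6, 6, 2, 12)
    10: (6, 6, 2, 12)
    11: (5, 4, 12, 3)
    12: (3, 0, 6, 7)
    13: (3, 0, 6, 7)

These 13 weights hit 5 W_29-dot-orbits; sizes (4, 2, 2, 3, 2):

[[1, 3, 4, 11], [2, 8], [5, 6], [7, 9, 10], [12, 13]]


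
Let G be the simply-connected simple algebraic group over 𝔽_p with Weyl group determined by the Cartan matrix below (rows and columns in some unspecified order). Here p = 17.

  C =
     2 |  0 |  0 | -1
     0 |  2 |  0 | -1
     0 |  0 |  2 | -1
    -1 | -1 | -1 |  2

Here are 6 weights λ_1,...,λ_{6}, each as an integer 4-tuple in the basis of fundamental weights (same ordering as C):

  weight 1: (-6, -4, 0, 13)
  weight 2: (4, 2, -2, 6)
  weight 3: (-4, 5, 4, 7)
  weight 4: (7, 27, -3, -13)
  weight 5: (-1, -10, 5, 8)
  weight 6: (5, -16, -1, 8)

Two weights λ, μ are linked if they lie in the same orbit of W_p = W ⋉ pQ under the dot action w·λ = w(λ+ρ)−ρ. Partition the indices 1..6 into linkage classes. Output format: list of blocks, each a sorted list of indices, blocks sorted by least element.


D_4 Cartan matrix, 4 simple roots permuted; ρ=(1,1,1,1).

λ_j+ρ reflected into Ā_17 (⟨·,θ^∨⟩≤17); 4-tuples as given:

    λ_1+ρ ↦ (5, 3, 1, 2)
    λ_2+ρ ↦ (5, 3, 1, 2)
    λ_3+ρ ↦ (1, 4, 3, 2)
    λ_4+ρ ↦ (5, 3, 1, 2)
    λ_5+ρ ↦ (0, 9, 6, 0)
    λ_6+ρ ↦ (0, 9, 6, 0)

Linkage partition of the 6 weights (3 classes, p=17):

[[1, 2, 4], [3], [5, 6]]


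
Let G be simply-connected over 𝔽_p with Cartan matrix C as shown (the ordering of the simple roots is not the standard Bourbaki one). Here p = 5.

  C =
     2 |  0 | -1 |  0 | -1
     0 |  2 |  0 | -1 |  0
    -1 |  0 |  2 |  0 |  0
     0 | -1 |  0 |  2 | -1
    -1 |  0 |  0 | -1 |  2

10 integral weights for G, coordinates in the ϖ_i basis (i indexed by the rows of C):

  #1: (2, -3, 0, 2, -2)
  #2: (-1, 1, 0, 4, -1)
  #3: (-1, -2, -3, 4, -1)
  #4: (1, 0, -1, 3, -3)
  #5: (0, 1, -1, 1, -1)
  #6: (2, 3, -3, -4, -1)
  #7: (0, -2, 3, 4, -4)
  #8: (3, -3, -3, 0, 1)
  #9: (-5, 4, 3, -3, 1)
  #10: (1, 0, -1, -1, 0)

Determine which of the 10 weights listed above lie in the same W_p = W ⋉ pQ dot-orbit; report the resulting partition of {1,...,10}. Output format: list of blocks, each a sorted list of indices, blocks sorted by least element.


Root system A_5: the 5×5 matrix C matches after relabeling.

Folding the 10 weights λ_j+ρ into Ā_5 (reps in the given 5-coord order):

  [1] (2, 1, 0, 0, 1) · [2] (0, 1, 0, 2, 2) · [3] (0, 1, 0, 2, 2) · [4] (0, 1, 0, 2, 2) · [5] (1, 2, 0, 2, 0) · [6] (2, 1, 0, 0, 1) · [7] (2, 1, 0, 0, 1) · [8] (2, 1, 0, 0, 1) · [9] (0, 1, 0, 2, 2) · [10] (2, 1, 0, 0, 1)

Grouping the 10 weights by Ā_5-representative: 3 linkage classes.

[[1, 6, 7, 8, 10], [2, 3, 4, 9], [5]]


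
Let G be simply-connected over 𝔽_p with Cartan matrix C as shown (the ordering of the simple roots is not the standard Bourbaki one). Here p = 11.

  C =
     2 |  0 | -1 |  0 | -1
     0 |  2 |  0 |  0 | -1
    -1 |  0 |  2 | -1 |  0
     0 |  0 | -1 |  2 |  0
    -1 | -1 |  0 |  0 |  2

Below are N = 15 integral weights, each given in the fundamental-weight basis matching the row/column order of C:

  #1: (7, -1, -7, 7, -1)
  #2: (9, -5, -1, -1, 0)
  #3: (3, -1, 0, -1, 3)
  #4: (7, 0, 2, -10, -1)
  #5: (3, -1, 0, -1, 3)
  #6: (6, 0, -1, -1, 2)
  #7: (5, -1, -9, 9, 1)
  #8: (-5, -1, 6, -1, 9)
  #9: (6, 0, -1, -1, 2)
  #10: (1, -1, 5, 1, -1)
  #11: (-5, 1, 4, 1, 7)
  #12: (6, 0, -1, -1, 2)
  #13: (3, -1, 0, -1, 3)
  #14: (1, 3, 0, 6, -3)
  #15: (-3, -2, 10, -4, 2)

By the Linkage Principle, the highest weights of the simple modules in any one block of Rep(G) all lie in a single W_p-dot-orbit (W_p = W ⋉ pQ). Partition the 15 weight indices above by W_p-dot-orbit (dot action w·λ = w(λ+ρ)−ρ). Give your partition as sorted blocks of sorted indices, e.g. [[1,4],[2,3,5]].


Dynkin diagram of C (from the 8 off-diagonal −1 entries): A_5.

Ā_11 reps of the 15 weights (A_5, coords as presented):

  1: (2, 0, 6, 2, 0) · 2: (7, 1, 0, 0, 3) · 3: (4, 0, 1, 0, 4) · 4: (2, 0, 6, 2, 0) · 5: (4, 0, 1, 0, 4) · 6: (7, 1, 0, 0, 3) · 7: (2, 0, 6, 2, 0) · 8: (4, 0, 1, 0, 4) · 9: (7, 1, 0, 0, 3) · 10: (2, 0, 6, 2, 0) · 11: (4, 0, 1, 0, 4) · 12: (7, 1, 0, 0, 3) · 13: (4, 0, 1, 0, 4) · 14: (0, 1, 1, 6, 2) · 15: (2, 0, 6, 2, 0)

4 distinct reps among the 15 weights ⇒ 4 W_11-linkage classes:

[[1, 4, 7, 10, 15], [2, 6, 9, 12], [3, 5, 8, 11, 13], [14]]
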